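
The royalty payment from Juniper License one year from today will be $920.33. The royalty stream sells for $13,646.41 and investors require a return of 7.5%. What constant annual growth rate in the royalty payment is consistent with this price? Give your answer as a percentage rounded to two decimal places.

P = D₁/(r−g) ⇒ g = r − D₁/P = 0.075 − $920.33/$13,646.41 = 0.007559

0.76%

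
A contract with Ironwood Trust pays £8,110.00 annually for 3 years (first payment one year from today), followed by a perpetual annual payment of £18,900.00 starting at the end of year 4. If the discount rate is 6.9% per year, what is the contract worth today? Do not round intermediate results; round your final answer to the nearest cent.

£245544.86

PV of 3-year annuity: £8,110.00 × [1 − (1+0.069)^−3] / 0.069 = 21322.14826
Perpetuity value at year 3: £18,900.00 / 0.069 = 273913.04348
PV of perpetuity: 273913.04348 / (1+0.069)^3 = 224222.71030
Total PV = 21322.14826 + 224222.71030 = 245544.85856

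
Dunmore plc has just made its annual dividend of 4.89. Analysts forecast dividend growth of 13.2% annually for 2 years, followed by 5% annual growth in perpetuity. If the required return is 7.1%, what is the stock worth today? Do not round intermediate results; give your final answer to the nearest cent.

283.78

D_1 = 5.53548
D_2 = 6.26616
Terminal value at year 2: TV = D_2×(1+g_2)/(r−g_2) = 6.57947/0.021 = 313.30817
P_0 = D_1/(1+r)^1 + D_2/(1+r)^2 + TV/(1+r)^2
    = 5.16852 + 5.46289 + 273.14470 = 283.77611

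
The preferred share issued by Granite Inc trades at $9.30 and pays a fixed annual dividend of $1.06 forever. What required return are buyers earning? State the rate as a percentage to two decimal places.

P = C/r ⇒ r = C/P = $1.06/$9.30 = 0.113978

11.40%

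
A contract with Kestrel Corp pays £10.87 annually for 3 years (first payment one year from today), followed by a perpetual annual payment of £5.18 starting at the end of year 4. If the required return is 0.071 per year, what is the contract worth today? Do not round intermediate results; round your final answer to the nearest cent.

£87.86

PV of 3-year annuity: £10.87 × [1 − (1+0.071)^−3] / 0.071 = 28.47428
Perpetuity value at year 3: £5.18 / 0.071 = 72.95775
PV of perpetuity: 72.95775 / (1+0.071)^3 = 59.38859
Total PV = 28.47428 + 59.38859 = 87.86286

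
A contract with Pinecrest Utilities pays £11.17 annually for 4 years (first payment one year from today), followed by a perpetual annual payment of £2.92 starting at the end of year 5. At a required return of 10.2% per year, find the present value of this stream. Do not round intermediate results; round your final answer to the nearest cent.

PV of 4-year annuity: £11.17 × [1 − (1+0.102)^−4] / 0.102 = 35.25465
Perpetuity value at year 4: £2.92 / 0.102 = 28.62745
PV of perpetuity: 28.62745 / (1+0.102)^4 = 19.41138
Total PV = 35.25465 + 19.41138 = 54.66602

£54.67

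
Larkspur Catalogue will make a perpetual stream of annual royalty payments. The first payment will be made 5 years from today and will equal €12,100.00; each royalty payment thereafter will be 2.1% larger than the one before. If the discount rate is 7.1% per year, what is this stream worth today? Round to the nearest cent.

Value at end of year 4: C₁ / (r − g) = €12,100.00 / (0.071 − 0.021) = €242,000.0000
Discount to today: PV = €242,000.0000 / (1 + 0.071)^4 = €242,000.0000 / 1.315703 = €183,932.08

€183932.08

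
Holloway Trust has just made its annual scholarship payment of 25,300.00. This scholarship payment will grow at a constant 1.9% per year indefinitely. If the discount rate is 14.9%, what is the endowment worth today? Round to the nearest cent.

D₁ = D₀ × (1 + g) = 25,300.00 × 1.019 = 25,780.7000
Growing perpetuity: P = D₁ / (r − g) = 25,780.7000 / (0.149 − 0.019) = 198,313.08

198313.08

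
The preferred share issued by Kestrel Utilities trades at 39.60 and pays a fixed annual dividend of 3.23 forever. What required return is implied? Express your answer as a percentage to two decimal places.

8.16%

P = C/r ⇒ r = C/P = 3.23/39.60 = 0.081566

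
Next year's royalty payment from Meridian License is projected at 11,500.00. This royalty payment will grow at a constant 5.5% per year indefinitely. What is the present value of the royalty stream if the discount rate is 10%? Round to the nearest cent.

Growing perpetuity: P = D₁ / (r − g) = 11,500.0000 / (0.1 − 0.055) = 255,555.56

255555.56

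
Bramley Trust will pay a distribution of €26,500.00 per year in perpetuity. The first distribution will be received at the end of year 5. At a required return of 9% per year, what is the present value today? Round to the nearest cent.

Value at end of year 4: C / r = €26,500.00 / 0.09 = €294,444.4444
Discount to today: PV = €294,444.4444 / (1 + 0.09)^4 = €294,444.4444 / 1.411582 = €208,591.87

€208591.87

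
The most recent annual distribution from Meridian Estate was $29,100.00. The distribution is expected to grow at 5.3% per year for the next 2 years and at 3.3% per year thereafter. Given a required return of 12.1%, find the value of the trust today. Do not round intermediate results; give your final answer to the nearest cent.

D_1 = 30642.30000
D_2 = 32266.34190
Terminal value at year 2: TV = D_2×(1+g_2)/(r−g_2) = 33331.13118/0.088 = 378762.85435
P_0 = D_1/(1+r)^1 + D_2/(1+r)^2 + TV/(1+r)^2
    = 27334.79037 + 25676.65857 + 301408.95797 = 354420.40690

$354420.41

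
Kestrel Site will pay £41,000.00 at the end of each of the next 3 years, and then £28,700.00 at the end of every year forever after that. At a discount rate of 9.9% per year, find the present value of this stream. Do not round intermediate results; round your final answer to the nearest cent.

£320541.20

PV of 3-year annuity: £41,000.00 × [1 − (1+0.099)^−3] / 0.099 = 102140.70232
Perpetuity value at year 3: £28,700.00 / 0.099 = 289898.98990
PV of perpetuity: 289898.98990 / (1+0.099)^3 = 218400.49828
Total PV = 102140.70232 + 218400.49828 = 320541.20059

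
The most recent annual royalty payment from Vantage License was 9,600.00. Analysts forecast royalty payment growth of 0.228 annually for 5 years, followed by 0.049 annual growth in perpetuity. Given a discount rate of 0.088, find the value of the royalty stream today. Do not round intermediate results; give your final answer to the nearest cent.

D_1 = 11788.80000
D_2 = 14476.64640
D_3 = 17777.32178
D_4 = 21830.55114
D_5 = 26807.91681
Terminal value at year 5: TV = D_5×(1+g_2)/(r−g_2) = 28121.50473/0.039 = 721064.22383
P_0 = D_1/(1+r)^1 + D_2/(1+r)^2 + D_3/(1+r)^3 + D_4/(1+r)^4 + D_5/(1+r)^5 + TV/(1+r)^5
    = 10835.29412 + 12229.54152 + 13803.19576 + 15579.34228 + 17584.03705 + 472965.50948 = 542996.92022

542996.92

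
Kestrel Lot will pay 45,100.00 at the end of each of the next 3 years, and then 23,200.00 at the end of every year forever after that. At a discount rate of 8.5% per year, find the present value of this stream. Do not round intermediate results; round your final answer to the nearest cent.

PV of 3-year annuity: 45,100.00 × [1 − (1+0.085)^−3] / 0.085 = 115186.40895
Perpetuity value at year 3: 23,200.00 / 0.085 = 272941.17647
PV of perpetuity: 272941.17647 / (1+0.085)^3 = 213687.85745
Total PV = 115186.40895 + 213687.85745 = 328874.26640

328874.27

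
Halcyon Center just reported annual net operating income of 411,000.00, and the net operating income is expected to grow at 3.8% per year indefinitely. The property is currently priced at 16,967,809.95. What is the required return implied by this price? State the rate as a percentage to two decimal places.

6.31%

D₁ = 411,000.00 × 1.038 = 426,618.0000
P = D₁/(r − g) ⇒ r = D₁/P + g = 426,618.0000/16,967,809.95 + 0.038 = 0.025143 + 0.038 = 0.063143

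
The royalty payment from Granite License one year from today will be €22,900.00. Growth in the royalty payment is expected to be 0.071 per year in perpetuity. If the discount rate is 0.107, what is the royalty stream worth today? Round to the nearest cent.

€636111.11

Growing perpetuity: P = D₁ / (r − g) = €22,900.0000 / (0.107 − 0.071) = €636,111.11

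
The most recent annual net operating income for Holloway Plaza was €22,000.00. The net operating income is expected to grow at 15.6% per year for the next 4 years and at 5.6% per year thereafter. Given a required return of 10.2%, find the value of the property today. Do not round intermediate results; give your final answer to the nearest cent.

D_1 = 25432.00000
D_2 = 29399.39200
D_3 = 33985.69715
D_4 = 39287.46591
Terminal value at year 4: TV = D_4×(1+g_2)/(r−g_2) = 41487.56400/0.046 = 901903.56519
P_0 = D_1/(1+r)^1 + D_2/(1+r)^2 + D_3/(1+r)^3 + D_4/(1+r)^4 + TV/(1+r)^4
    = 23078.03993 + 24208.90577 + 25395.18609 + 26639.59629 + 611552.47145 = 710874.19953

€710874.20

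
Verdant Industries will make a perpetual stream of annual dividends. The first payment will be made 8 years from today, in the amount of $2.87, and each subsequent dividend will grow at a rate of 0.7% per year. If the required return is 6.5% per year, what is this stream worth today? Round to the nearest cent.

Value at end of year 7: C₁ / (r − g) = $2.87 / (0.065 − 0.007) = $49.4828
Discount to today: PV = $49.4828 / (1 + 0.065)^7 = $49.4828 / 1.553987 = $31.84

$31.84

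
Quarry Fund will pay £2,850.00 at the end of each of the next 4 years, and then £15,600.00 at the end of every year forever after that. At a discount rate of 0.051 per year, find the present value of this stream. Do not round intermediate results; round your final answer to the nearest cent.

£260776.31

PV of 4-year annuity: £2,850.00 × [1 − (1+0.051)^−4] / 0.051 = 10082.52781
Perpetuity value at year 4: £15,600.00 / 0.051 = 305882.35294
PV of perpetuity: 305882.35294 / (1+0.051)^4 = 250693.77965
Total PV = 10082.52781 + 250693.77965 = 260776.30746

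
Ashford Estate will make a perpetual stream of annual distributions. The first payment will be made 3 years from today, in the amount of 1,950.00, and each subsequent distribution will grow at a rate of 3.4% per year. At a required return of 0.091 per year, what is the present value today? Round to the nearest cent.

28741.55

Value at end of year 2: C₁ / (r − g) = 1,950.00 / (0.091 − 0.034) = 34,210.5263
Discount to today: PV = 34,210.5263 / (1 + 0.091)^2 = 34,210.5263 / 1.190281 = 28,741.55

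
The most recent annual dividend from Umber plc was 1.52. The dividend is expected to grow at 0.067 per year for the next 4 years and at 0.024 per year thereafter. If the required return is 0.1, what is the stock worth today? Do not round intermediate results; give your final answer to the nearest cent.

D_1 = 1.62184
D_2 = 1.73050
D_3 = 1.84645
D_4 = 1.97016
Terminal value at year 4: TV = D_4×(1+g_2)/(r−g_2) = 2.01744/0.076 = 26.54530
P_0 = D_1/(1+r)^1 + D_2/(1+r)^2 + D_3/(1+r)^3 + D_4/(1+r)^4 + TV/(1+r)^4
    = 1.47440 + 1.43017 + 1.38726 + 1.34565 + 18.13080 = 23.76827

23.77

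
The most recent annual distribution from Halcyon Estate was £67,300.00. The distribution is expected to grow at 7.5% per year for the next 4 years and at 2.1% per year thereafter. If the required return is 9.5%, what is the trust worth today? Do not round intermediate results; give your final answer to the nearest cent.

£1119684.58

D_1 = 72347.50000
D_2 = 77773.56250
D_3 = 83606.57969
D_4 = 89877.07316
Terminal value at year 4: TV = D_4×(1+g_2)/(r−g_2) = 91764.49170/0.074 = 1240060.69866
P_0 = D_1/(1+r)^1 + D_2/(1+r)^2 + D_3/(1+r)^3 + D_4/(1+r)^4 + TV/(1+r)^4
    = 66070.77626 + 64864.00409 + 63679.27342 + 62516.18167 + 862554.34434 = 1119684.57977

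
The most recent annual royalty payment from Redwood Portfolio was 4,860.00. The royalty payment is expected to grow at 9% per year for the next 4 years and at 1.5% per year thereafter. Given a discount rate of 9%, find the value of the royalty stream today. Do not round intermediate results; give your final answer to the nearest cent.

85212.00

D_1 = 5297.40000
D_2 = 5774.16600
D_3 = 6293.84094
D_4 = 6860.28662
Terminal value at year 4: TV = D_4×(1+g_2)/(r−g_2) = 6963.19092/0.075 = 92842.54565
P_0 = D_1/(1+r)^1 + D_2/(1+r)^2 + D_3/(1+r)^3 + D_4/(1+r)^4 + TV/(1+r)^4
    = 4860.00000 + 4860.00000 + 4860.00000 + 4860.00000 + 65772.00000 = 85212.00000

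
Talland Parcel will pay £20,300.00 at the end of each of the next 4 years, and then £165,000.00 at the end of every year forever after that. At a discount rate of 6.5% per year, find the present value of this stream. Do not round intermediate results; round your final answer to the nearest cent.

PV of 4-year annuity: £20,300.00 × [1 − (1+0.065)^−4] / 0.065 = 69543.71161
Perpetuity value at year 4: £165,000.00 / 0.065 = 2538461.53846
PV of perpetuity: 2538461.53846 / (1+0.065)^4 = 1973204.76919
Total PV = 69543.71161 + 1973204.76919 = 2042748.48081

£2042748.48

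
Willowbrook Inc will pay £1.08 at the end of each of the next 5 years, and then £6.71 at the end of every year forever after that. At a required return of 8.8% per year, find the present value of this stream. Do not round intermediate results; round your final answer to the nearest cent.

£54.24

PV of 5-year annuity: £1.08 × [1 − (1+0.088)^−5] / 0.088 = 4.22271
Perpetuity value at year 5: £6.71 / 0.088 = 76.25000
PV of perpetuity: 76.25000 / (1+0.088)^5 = 50.01444
Total PV = 4.22271 + 50.01444 = 54.23715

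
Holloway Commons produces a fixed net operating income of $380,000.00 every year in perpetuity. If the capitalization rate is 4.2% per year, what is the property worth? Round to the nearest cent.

$9047619.05

Level perpetuity: PV = C / r = $380,000.00 / 0.042 = $9,047,619.05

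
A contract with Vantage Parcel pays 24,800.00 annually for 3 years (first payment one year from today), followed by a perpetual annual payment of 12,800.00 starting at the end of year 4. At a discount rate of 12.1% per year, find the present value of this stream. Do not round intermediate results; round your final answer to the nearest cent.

PV of 3-year annuity: 24,800.00 × [1 − (1+0.121)^−3] / 0.121 = 59463.20737
Perpetuity value at year 3: 12,800.00 / 0.121 = 105785.12397
PV of perpetuity: 105785.12397 / (1+0.121)^3 = 75094.43629
Total PV = 59463.20737 + 75094.43629 = 134557.64366

134557.64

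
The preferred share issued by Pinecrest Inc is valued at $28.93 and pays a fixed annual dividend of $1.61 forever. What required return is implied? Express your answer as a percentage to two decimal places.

P = C/r ⇒ r = C/P = $1.61/$28.93 = 0.055652

5.57%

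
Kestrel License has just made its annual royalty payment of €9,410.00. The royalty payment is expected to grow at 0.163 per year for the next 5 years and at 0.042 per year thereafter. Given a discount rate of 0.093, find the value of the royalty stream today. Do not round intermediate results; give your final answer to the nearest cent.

€319131.30

D_1 = 10943.83000
D_2 = 12727.67429
D_3 = 14802.28520
D_4 = 17215.05769
D_5 = 20021.11209
Terminal value at year 5: TV = D_5×(1+g_2)/(r−g_2) = 20861.99880/0.051 = 409058.79995
P_0 = D_1/(1+r)^1 + D_2/(1+r)^2 + D_3/(1+r)^3 + D_4/(1+r)^4 + D_5/(1+r)^5 + TV/(1+r)^5
    = 10012.65325 + 10653.90277 + 11336.22042 + 12062.23637 + 12834.74922 + 262231.54287 = 319131.30490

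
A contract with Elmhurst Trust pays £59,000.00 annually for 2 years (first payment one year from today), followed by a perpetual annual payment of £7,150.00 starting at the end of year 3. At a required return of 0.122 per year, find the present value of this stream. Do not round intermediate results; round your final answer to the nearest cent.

PV of 2-year annuity: £59,000.00 × [1 − (1+0.122)^−2] / 0.122 = 99451.57775
Perpetuity value at year 2: £7,150.00 / 0.122 = 58606.55738
PV of perpetuity: 58606.55738 / (1+0.122)^2 = 46554.37465
Total PV = 99451.57775 + 46554.37465 = 146005.95240

£146005.95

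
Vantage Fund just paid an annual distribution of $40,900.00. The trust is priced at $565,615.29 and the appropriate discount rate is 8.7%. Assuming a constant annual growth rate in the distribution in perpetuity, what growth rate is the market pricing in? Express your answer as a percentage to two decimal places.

1.37%

P = D₀(1+g)/(r−g) ⇒ P(r−g) = D₀(1+g) ⇒ g(P+D₀) = P·r − D₀
g = (P·r − D₀)/(P + D₀) = ($565,615.29×0.087 − $40,900.00) / ($565,615.29 + $40,900.00) = 0.013699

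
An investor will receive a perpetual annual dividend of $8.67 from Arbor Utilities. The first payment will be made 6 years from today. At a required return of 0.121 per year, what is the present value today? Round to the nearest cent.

Value at end of year 5: C / r = $8.67 / 0.121 = $71.6529
Discount to today: PV = $71.6529 / (1 + 0.121)^5 = $71.6529 / 1.770223 = $40.48

$40.48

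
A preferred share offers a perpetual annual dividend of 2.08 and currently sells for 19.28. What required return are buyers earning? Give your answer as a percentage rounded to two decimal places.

P = C/r ⇒ r = C/P = 2.08/19.28 = 0.107884

10.79%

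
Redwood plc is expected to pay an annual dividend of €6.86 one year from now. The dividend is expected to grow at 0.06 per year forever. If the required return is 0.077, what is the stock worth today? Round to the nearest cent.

€403.53

Growing perpetuity: P = D₁ / (r − g) = €6.8600 / (0.077 − 0.06) = €403.53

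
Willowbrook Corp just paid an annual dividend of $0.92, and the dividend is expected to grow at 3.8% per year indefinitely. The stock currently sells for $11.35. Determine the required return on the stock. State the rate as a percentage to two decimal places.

D₁ = $0.92 × 1.038 = $0.9550
P = D₁/(r − g) ⇒ r = D₁/P + g = $0.9550/$11.35 + 0.038 = 0.084137 + 0.038 = 0.122137

12.21%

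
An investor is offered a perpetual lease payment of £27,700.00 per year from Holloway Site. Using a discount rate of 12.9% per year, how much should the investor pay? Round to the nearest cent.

£214728.68

Level perpetuity: PV = C / r = £27,700.00 / 0.129 = £214,728.68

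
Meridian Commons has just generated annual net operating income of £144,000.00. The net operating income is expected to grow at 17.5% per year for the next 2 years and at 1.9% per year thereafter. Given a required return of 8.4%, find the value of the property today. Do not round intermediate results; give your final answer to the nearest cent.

D_1 = 169200.00000
D_2 = 198810.00000
Terminal value at year 2: TV = D_2×(1+g_2)/(r−g_2) = 202587.39000/0.065 = 3116729.07692
P_0 = D_1/(1+r)^1 + D_2/(1+r)^2 + TV/(1+r)^2
    = 156088.56089 + 169191.93638 + 2652408.97193 = 2977689.46920

£2977689.47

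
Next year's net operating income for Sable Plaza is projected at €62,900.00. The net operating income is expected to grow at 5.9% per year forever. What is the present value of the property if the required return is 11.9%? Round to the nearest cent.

Growing perpetuity: P = D₁ / (r − g) = €62,900.0000 / (0.119 − 0.059) = €1,048,333.33

€1048333.33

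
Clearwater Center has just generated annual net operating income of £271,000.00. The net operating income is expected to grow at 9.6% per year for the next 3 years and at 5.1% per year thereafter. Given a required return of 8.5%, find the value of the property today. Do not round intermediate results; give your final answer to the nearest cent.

D_1 = 297016.00000
D_2 = 325529.53600
D_3 = 356780.37146
Terminal value at year 3: TV = D_3×(1+g_2)/(r−g_2) = 374976.17040/0.034 = 11028710.89413
P_0 = D_1/(1+r)^1 + D_2/(1+r)^2 + D_3/(1+r)^3 + TV/(1+r)^3
    = 273747.46544 + 276522.78536 + 279326.24217 + 8634467.07426 = 9464063.56724

£9464063.57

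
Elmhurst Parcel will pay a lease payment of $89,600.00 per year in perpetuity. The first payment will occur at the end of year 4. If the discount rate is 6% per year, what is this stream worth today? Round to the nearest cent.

$1253831.46

Value at end of year 3: C / r = $89,600.00 / 0.06 = $1,493,333.3333
Discount to today: PV = $1,493,333.3333 / (1 + 0.06)^3 = $1,493,333.3333 / 1.191016 = $1,253,831.46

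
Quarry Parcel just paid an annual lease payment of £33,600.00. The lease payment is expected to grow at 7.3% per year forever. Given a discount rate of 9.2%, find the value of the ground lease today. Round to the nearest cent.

D₁ = D₀ × (1 + g) = £33,600.00 × 1.073 = £36,052.8000
Growing perpetuity: P = D₁ / (r − g) = £36,052.8000 / (0.092 − 0.073) = £1,897,515.79

£1897515.79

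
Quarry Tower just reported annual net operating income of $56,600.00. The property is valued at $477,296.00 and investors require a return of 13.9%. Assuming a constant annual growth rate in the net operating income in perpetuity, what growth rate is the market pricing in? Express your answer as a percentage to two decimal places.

P = D₀(1+g)/(r−g) ⇒ P(r−g) = D₀(1+g) ⇒ g(P+D₀) = P·r − D₀
g = (P·r − D₀)/(P + D₀) = ($477,296.00×0.139 − $56,600.00) / ($477,296.00 + $56,600.00) = 0.018251

1.83%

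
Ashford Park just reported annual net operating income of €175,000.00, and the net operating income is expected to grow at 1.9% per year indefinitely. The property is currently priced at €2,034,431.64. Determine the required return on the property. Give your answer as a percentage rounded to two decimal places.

10.67%

D₁ = €175,000.00 × 1.019 = €178,325.0000
P = D₁/(r − g) ⇒ r = D₁/P + g = €178,325.0000/€2,034,431.64 + 0.019 = 0.087653 + 0.019 = 0.106653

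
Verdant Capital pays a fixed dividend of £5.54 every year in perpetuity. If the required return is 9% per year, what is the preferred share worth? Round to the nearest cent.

Level perpetuity: PV = C / r = £5.54 / 0.09 = £61.56

£61.56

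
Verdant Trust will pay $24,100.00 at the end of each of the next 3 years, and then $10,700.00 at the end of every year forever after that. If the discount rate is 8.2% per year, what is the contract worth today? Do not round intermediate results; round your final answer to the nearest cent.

$164896.66

PV of 3-year annuity: $24,100.00 × [1 − (1+0.082)^−3] / 0.082 = 61884.58379
Perpetuity value at year 3: $10,700.00 / 0.082 = 130487.80488
PV of perpetuity: 130487.80488 / (1+0.082)^3 = 103012.07681
Total PV = 61884.58379 + 103012.07681 = 164896.66059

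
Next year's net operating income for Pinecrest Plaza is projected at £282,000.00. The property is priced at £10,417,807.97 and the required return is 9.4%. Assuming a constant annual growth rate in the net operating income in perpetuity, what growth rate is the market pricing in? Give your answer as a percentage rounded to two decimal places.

6.69%

P = D₁/(r−g) ⇒ g = r − D₁/P = 0.094 − £282,000.00/£10,417,807.97 = 0.066931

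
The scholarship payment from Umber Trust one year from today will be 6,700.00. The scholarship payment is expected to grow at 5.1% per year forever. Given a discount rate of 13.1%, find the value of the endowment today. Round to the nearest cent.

Growing perpetuity: P = D₁ / (r − g) = 6,700.0000 / (0.131 − 0.051) = 83,750.00

83750.00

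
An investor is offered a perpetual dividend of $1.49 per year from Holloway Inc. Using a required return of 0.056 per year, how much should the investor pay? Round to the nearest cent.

Level perpetuity: PV = C / r = $1.49 / 0.056 = $26.61

$26.61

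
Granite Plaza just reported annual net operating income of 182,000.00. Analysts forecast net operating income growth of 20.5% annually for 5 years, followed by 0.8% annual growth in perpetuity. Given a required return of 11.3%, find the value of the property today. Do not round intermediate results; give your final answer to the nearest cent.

D_1 = 219310.00000
D_2 = 264268.55000
D_3 = 318443.60275
D_4 = 383724.54131
D_5 = 462388.07228
Terminal value at year 5: TV = D_5×(1+g_2)/(r−g_2) = 466087.17686/0.105 = 4438925.49392
P_0 = D_1/(1+r)^1 + D_2/(1+r)^2 + D_3/(1+r)^3 + D_4/(1+r)^4 + D_5/(1+r)^5 + TV/(1+r)^5
    = 197044.02516 + 213331.58159 + 230965.45896 + 250056.94344 + 270726.52007 + 2598974.59270 = 3761099.12192

3761099.12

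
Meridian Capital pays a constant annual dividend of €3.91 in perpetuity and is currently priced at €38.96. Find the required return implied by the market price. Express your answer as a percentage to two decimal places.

P = C/r ⇒ r = C/P = €3.91/€38.96 = 0.100359

10.04%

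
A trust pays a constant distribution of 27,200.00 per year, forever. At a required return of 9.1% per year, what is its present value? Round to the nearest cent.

Level perpetuity: PV = C / r = 27,200.00 / 0.091 = 298,901.10

298901.10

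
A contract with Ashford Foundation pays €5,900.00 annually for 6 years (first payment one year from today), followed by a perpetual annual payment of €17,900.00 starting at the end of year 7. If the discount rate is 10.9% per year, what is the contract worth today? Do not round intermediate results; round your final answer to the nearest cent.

PV of 6-year annuity: €5,900.00 × [1 − (1+0.109)^−6] / 0.109 = 25032.24281
Perpetuity value at year 6: €17,900.00 / 0.109 = 164220.18349
PV of perpetuity: 164220.18349 / (1+0.109)^6 = 88274.90445
Total PV = 25032.24281 + 88274.90445 = 113307.14726

€113307.15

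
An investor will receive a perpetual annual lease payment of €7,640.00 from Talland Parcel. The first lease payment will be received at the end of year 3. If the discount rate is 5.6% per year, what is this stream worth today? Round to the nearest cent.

Value at end of year 2: C / r = €7,640.00 / 0.056 = €136,428.5714
Discount to today: PV = €136,428.5714 / (1 + 0.056)^2 = €136,428.5714 / 1.115136 = €122,342.54

€122342.54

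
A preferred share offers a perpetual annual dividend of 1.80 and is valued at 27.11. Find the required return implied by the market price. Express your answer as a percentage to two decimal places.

P = C/r ⇒ r = C/P = 1.80/27.11 = 0.066396

6.64%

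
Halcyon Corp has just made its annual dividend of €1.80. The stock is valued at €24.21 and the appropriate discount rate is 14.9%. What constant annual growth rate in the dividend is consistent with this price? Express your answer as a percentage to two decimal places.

6.95%

P = D₀(1+g)/(r−g) ⇒ P(r−g) = D₀(1+g) ⇒ g(P+D₀) = P·r − D₀
g = (P·r − D₀)/(P + D₀) = (€24.21×0.149 − €1.80) / (€24.21 + €1.80) = 0.069484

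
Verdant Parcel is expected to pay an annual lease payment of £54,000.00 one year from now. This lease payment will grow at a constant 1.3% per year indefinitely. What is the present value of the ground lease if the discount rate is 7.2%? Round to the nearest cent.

£915254.24

Growing perpetuity: P = D₁ / (r − g) = £54,000.0000 / (0.072 − 0.013) = £915,254.24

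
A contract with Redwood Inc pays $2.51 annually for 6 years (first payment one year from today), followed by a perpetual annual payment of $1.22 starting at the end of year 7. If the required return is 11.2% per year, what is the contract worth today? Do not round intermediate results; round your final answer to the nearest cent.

PV of 6-year annuity: $2.51 × [1 − (1+0.112)^−6] / 0.112 = 10.55775
Perpetuity value at year 6: $1.22 / 0.112 = 10.89286
PV of perpetuity: 10.89286 / (1+0.112)^6 = 5.76120
Total PV = 10.55775 + 5.76120 = 16.31895

$16.32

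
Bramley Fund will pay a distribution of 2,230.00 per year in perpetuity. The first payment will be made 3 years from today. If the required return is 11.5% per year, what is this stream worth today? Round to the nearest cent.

15597.58

Value at end of year 2: C / r = 2,230.00 / 0.115 = 19,391.3043
Discount to today: PV = 19,391.3043 / (1 + 0.115)^2 = 19,391.3043 / 1.243225 = 15,597.58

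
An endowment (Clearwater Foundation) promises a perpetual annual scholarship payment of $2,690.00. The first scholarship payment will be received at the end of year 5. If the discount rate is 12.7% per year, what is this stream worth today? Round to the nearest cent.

Value at end of year 4: C / r = $2,690.00 / 0.127 = $21,181.1024
Discount to today: PV = $21,181.1024 / (1 + 0.127)^4 = $21,181.1024 / 1.613228 = $13,129.64

$13129.64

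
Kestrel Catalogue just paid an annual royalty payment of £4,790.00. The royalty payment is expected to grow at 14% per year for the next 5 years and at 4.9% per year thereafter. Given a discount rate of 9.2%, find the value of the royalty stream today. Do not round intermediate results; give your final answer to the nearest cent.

£172194.62

D_1 = 5460.60000
D_2 = 6225.08400
D_3 = 7096.59576
D_4 = 8090.11917
D_5 = 9222.73585
Terminal value at year 5: TV = D_5×(1+g_2)/(r−g_2) = 9674.64991/0.043 = 224991.85829
P_0 = D_1/(1+r)^1 + D_2/(1+r)^2 + D_3/(1+r)^3 + D_4/(1+r)^4 + D_5/(1+r)^5 + TV/(1+r)^5
    = 5000.54945 + 5220.35382 + 5449.81992 + 5689.37245 + 5939.45475 + 144895.07062 = 172194.62102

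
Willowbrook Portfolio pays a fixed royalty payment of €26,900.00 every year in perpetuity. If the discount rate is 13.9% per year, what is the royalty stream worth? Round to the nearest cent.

Level perpetuity: PV = C / r = €26,900.00 / 0.139 = €193,525.18

€193525.18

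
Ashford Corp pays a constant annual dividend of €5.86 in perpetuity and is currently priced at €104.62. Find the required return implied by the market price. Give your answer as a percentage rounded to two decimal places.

P = C/r ⇒ r = C/P = €5.86/€104.62 = 0.056012

5.60%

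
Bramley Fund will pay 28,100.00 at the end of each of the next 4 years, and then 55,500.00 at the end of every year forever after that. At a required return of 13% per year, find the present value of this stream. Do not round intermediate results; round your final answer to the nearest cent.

PV of 4-year annuity: 28,100.00 × [1 − (1+0.13)^−4] / 0.13 = 83582.64425
Perpetuity value at year 4: 55,500.00 / 0.13 = 426923.07692
PV of perpetuity: 426923.07692 / (1+0.13)^4 = 261839.91836
Total PV = 83582.64425 + 261839.91836 = 345422.56260

345422.56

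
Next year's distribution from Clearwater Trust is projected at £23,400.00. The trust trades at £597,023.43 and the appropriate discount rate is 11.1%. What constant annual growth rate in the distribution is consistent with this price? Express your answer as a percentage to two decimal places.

P = D₁/(r−g) ⇒ g = r − D₁/P = 0.111 − £23,400.00/£597,023.43 = 0.071806

7.18%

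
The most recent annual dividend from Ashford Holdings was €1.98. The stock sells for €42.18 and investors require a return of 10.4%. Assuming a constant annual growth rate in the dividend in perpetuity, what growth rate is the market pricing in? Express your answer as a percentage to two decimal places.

5.45%

P = D₀(1+g)/(r−g) ⇒ P(r−g) = D₀(1+g) ⇒ g(P+D₀) = P·r − D₀
g = (P·r − D₀)/(P + D₀) = (€42.18×0.104 − €1.98) / (€42.18 + €1.98) = 0.054500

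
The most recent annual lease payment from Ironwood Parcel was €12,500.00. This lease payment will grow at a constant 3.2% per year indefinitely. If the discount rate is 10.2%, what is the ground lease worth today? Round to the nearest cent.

D₁ = D₀ × (1 + g) = €12,500.00 × 1.032 = €12,900.0000
Growing perpetuity: P = D₁ / (r − g) = €12,900.0000 / (0.102 − 0.032) = €184,285.71

€184285.71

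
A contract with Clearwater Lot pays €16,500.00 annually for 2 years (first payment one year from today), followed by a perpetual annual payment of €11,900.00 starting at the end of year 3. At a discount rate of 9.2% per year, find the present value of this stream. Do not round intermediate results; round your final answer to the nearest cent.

€137417.84

PV of 2-year annuity: €16,500.00 × [1 − (1+0.092)^−2] / 0.092 = 28946.78581
Perpetuity value at year 2: €11,900.00 / 0.092 = 129347.82609
PV of perpetuity: 129347.82609 / (1+0.092)^2 = 108471.05329
Total PV = 28946.78581 + 108471.05329 = 137417.83910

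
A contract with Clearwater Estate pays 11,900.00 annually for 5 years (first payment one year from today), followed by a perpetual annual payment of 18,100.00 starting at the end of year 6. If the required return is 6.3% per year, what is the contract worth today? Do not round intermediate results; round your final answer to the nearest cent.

PV of 5-year annuity: 11,900.00 × [1 − (1+0.063)^−5] / 0.063 = 49720.66351
Perpetuity value at year 5: 18,100.00 / 0.063 = 287301.58730
PV of perpetuity: 287301.58730 / (1+0.063)^5 = 211676.04029
Total PV = 49720.66351 + 211676.04029 = 261396.70379

261396.70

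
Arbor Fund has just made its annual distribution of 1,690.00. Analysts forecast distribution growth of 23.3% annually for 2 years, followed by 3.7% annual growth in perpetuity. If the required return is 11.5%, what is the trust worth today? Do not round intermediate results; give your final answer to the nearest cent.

31411.09

D_1 = 2083.77000
D_2 = 2569.28841
Terminal value at year 2: TV = D_2×(1+g_2)/(r−g_2) = 2664.35208/0.078 = 34158.36001
P_0 = D_1/(1+r)^1 + D_2/(1+r)^2 + TV/(1+r)^2
    = 1868.85202 + 2066.63187 + 27475.60580 = 31411.08969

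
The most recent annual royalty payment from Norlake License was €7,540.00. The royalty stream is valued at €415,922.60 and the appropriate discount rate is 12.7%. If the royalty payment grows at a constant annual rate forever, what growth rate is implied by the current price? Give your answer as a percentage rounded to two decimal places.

10.69%

P = D₀(1+g)/(r−g) ⇒ P(r−g) = D₀(1+g) ⇒ g(P+D₀) = P·r − D₀
g = (P·r − D₀)/(P + D₀) = (€415,922.60×0.127 − €7,540.00) / (€415,922.60 + €7,540.00) = 0.106933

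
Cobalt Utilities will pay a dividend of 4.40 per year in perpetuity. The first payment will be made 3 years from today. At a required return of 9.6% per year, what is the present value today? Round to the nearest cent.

Value at end of year 2: C / r = 4.40 / 0.096 = 45.8333
Discount to today: PV = 45.8333 / (1 + 0.096)^2 = 45.8333 / 1.201216 = 38.16

38.16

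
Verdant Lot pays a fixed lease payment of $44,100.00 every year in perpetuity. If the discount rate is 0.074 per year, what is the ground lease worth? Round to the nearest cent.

$595945.95

Level perpetuity: PV = C / r = $44,100.00 / 0.074 = $595,945.95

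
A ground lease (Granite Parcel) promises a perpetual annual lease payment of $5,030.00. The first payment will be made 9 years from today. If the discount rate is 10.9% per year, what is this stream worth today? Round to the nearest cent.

Value at end of year 8: C / r = $5,030.00 / 0.109 = $46,146.7890
Discount to today: PV = $46,146.7890 / (1 + 0.109)^8 = $46,146.7890 / 2.287981 = $20,169.22

$20169.22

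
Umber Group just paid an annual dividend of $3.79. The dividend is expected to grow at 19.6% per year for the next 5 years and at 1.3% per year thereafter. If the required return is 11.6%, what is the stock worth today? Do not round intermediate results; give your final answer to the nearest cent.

$76.13

D_1 = 4.53284
D_2 = 5.42128
D_3 = 6.48385
D_4 = 7.75468
D_5 = 9.27460
Terminal value at year 5: TV = D_5×(1+g_2)/(r−g_2) = 9.39517/0.103 = 91.21522
P_0 = D_1/(1+r)^1 + D_2/(1+r)^2 + D_3/(1+r)^3 + D_4/(1+r)^4 + D_5/(1+r)^5 + TV/(1+r)^5
    = 4.06168 + 4.35284 + 4.66488 + 4.99928 + 5.35765 + 52.69220 = 76.12853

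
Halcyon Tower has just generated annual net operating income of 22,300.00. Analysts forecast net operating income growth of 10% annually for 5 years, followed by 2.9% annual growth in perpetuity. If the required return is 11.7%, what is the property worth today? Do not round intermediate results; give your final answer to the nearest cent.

348021.27

D_1 = 24530.00000
D_2 = 26983.00000
D_3 = 29681.30000
D_4 = 32649.43000
D_5 = 35914.37300
Terminal value at year 5: TV = D_5×(1+g_2)/(r−g_2) = 36955.88982/0.088 = 419953.29338
P_0 = D_1/(1+r)^1 + D_2/(1+r)^2 + D_3/(1+r)^3 + D_4/(1+r)^4 + D_5/(1+r)^5 + TV/(1+r)^5
    = 21960.60877 + 21626.38286 + 21297.24364 + 20973.11370 + 20653.91680 + 241510.00442 = 348021.27019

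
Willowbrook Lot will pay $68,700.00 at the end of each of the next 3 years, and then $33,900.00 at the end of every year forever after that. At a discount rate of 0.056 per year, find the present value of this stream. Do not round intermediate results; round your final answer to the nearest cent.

PV of 3-year annuity: $68,700.00 × [1 − (1+0.056)^−3] / 0.056 = 185003.45983
Perpetuity value at year 3: $33,900.00 / 0.056 = 605357.14286
PV of perpetuity: 605357.14286 / (1+0.056)^3 = 514067.22600
Total PV = 185003.45983 + 514067.22600 = 699070.68583

$699070.69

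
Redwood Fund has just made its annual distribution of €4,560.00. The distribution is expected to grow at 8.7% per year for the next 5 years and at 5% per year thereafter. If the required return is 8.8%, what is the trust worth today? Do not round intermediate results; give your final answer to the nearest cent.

D_1 = 4956.72000
D_2 = 5387.95464
D_3 = 5856.70669
D_4 = 6366.24018
D_5 = 6920.10307
Terminal value at year 5: TV = D_5×(1+g_2)/(r−g_2) = 7266.10822/0.038 = 191213.37434
P_0 = D_1/(1+r)^1 + D_2/(1+r)^2 + D_3/(1+r)^3 + D_4/(1+r)^4 + D_5/(1+r)^5 + TV/(1+r)^5
    = 4555.80882 + 4551.62150 + 4547.43802 + 4543.25839 + 4539.08260 + 125422.01932 = 148159.22867

€148159.23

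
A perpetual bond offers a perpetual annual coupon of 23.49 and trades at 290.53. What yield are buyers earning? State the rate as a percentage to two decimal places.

8.09%

P = C/r ⇒ r = C/P = 23.49/290.53 = 0.080852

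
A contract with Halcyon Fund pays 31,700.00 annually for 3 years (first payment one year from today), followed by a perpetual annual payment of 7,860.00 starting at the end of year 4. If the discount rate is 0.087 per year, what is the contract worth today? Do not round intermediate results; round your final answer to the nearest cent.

151015.01

PV of 3-year annuity: 31,700.00 × [1 − (1+0.087)^−3] / 0.087 = 80673.01485
Perpetuity value at year 3: 7,860.00 / 0.087 = 90344.82759
PV of perpetuity: 90344.82759 / (1+0.087)^3 = 70341.99173
Total PV = 80673.01485 + 70341.99173 = 151015.00658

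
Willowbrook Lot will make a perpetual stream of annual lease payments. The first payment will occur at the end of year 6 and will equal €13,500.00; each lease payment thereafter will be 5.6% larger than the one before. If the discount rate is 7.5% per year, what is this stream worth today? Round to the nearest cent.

Value at end of year 5: C₁ / (r − g) = €13,500.00 / (0.075 − 0.056) = €710,526.3158
Discount to today: PV = €710,526.3158 / (1 + 0.075)^5 = €710,526.3158 / 1.435629 = €494,923.24

€494923.24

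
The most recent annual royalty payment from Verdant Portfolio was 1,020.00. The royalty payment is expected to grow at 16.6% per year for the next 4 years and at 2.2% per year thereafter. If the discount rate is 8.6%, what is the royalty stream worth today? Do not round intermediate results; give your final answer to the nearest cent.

D_1 = 1189.32000
D_2 = 1386.74712
D_3 = 1616.94714
D_4 = 1885.36037
Terminal value at year 4: TV = D_4×(1+g_2)/(r−g_2) = 1926.83830/0.064 = 30106.84837
P_0 = D_1/(1+r)^1 + D_2/(1+r)^2 + D_3/(1+r)^3 + D_4/(1+r)^4 + TV/(1+r)^4
    = 1095.13812 + 1175.81128 + 1262.42721 + 1355.42369 + 21644.42207 = 26533.22238

26533.22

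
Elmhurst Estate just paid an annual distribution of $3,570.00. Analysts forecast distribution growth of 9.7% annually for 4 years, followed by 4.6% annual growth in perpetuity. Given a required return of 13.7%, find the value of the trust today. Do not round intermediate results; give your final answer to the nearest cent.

$48625.95

D_1 = 3916.29000
D_2 = 4296.17013
D_3 = 4712.89863
D_4 = 5170.04980
Terminal value at year 4: TV = D_4×(1+g_2)/(r−g_2) = 5407.87209/0.091 = 59427.16583
P_0 = D_1/(1+r)^1 + D_2/(1+r)^2 + D_3/(1+r)^3 + D_4/(1+r)^4 + TV/(1+r)^4
    = 3444.40633 + 3323.23109 + 3206.31882 + 3093.51957 + 35558.47769 = 48625.95350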